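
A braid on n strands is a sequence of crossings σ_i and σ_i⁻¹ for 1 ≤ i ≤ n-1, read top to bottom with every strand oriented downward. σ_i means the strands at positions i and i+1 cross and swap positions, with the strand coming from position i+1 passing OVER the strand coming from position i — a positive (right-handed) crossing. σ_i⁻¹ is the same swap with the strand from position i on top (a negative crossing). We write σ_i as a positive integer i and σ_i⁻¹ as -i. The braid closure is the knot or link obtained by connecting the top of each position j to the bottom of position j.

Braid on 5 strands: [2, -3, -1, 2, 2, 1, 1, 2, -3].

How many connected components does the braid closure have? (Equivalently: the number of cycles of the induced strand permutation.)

2

Derivation:
Track the strand permutation on 5 strands, starting from identity.
  step 1: s2 swaps positions 2,3 -> [1 3 2 4 5]
  step 2: s3^-1 swaps positions 3,4 -> [1 3 4 2 5]
  step 3: s1^-1 swaps positions 1,2 -> [3 1 4 2 5]
  step 4: s2 swaps positions 2,3 -> [3 4 1 2 5]
  step 5: s2 swaps positions 2,3 -> [3 1 4 2 5]
  step 6: s1 swaps positions 1,2 -> [1 3 4 2 5]
  step 7: s1 swaps positions 1,2 -> [3 1 4 2 5]
  step 8: s2 swaps positions 2,3 -> [3 4 1 2 5]
  step 9: s3^-1 swaps positions 3,4 -> [3 4 2 1 5]
Final permutation (position -> original strand): [3 4 2 1 5]
Closure components = cycle count of this permutation = 2.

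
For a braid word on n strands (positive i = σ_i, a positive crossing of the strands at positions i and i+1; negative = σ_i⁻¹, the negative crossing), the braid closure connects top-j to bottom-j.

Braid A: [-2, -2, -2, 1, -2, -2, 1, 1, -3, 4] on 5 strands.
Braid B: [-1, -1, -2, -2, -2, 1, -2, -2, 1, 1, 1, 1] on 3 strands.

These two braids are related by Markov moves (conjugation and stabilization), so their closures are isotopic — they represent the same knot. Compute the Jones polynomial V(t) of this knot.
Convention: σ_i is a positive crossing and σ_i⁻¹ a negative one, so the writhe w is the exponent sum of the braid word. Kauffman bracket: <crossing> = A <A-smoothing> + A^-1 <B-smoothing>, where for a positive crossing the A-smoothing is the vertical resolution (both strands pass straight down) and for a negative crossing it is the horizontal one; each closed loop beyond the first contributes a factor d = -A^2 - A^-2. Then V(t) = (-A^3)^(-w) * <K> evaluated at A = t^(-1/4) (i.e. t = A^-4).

-t^2 + 2*t - 3 + 5*t^-1 - 4*t^-2 + 5*t^-3 - 4*t^-4 + 2*t^-5 - t^-6

Derivation:
Markov-equivalent braids have isotopic closures, hence identical knot invariants. Strip the Markov moves from each word to reach a common short braid β, then compute V(t) once on β.
Braid A: s2^-1 s2^-1 s2^-1 s1 s2^-1 s2^-1 s1 s1 s3^-1 s4 on 5 strands reduces by inverse Markov moves (closure unchanged at each step):
  Destabilize: the word has the form β·s4 where s4 occurs only as the final letter (β ∈ B_4); drop it and the last strand → 4 strands.
  Destabilize: the word has the form β·s3^-1 where s3^-1 occurs only as the final letter (β ∈ B_3); drop it and the last strand → 3 strands.
Reduced to β = s2^-1 s2^-1 s2^-1 s1 s2^-1 s2^-1 s1 s1 on 3 strands, 8 crossings.
Braid B: s1^-1 s1^-1 s2^-1 s2^-1 s2^-1 s1 s2^-1 s2^-1 s1 s1 s1 s1 on 3 strands reduces by inverse Markov moves (closure unchanged at each step):
  Deconjugate: the word is γ·β·γ⁻¹ with γ = s1^-1 s1^-1 (prefix) and γ⁻¹ = s1 s1 (suffix); strip both.
Reduced to β = s2^-1 s2^-1 s2^-1 s1 s2^-1 s2^-1 s1 s1 on 3 strands, 8 crossings.
Both give the same β = s2^-1 s2^-1 s2^-1 s1 s2^-1 s2^-1 s1 s1 on 3 strands, so one state sum suffices:
Braid: s2^-1 s2^-1 s2^-1 s1 s2^-1 s2^-1 s1 s1 on 3 strands, 8 crossings.
Writhe w = (#positive) - (#negative) = 3 - 5 = -2.
Computing the Kauffman bracket via state sum. There are 2^8 = 256 states.
For each crossing: s=0 is the vertical smoothing, s=1 horizontal. Crossing k contributes A^(sign_k * (1 - 2*s_k)); loop factor d = -A^2 - A^-2.
Tabulate the states by total A-exponent and number of loops L (A-exp: L × count):
  A^8: L=6 ×1
  A^6: L=5 ×8
  A^4: L=4 ×27, L=6 ×1
  A^2: L=3 ×50, L=5 ×6
  A^0: L=2 ×53, L=4 ×17
  A^-2: L=1 ×27, L=3 ×28, L=5 ×1
  A^-4: L=2 ×24, L=4 ×4
  A^-6: L=3 ×8
  A^-8: L=4 ×1
Each group contributes A^e * Σ count * d^(L-1):
Powers of d = -A^2 - A^-2: d^2 = A^4 + 2 + A^-4; d^3 = -A^6 - 3*A^2 - 3*A^-2 - A^-6; d^4 = A^8 + 4*A^4 + 6 + 4*A^-4 + A^-8; d^5 = -A^10 - 5*A^6 - 10*A^2 - 10*A^-2 - 5*A^-6 - A^-10.
  A^8 * (d^5) = -A^18 - 5*A^14 - 10*A^10 - 10*A^6 - 5*A^2 - A^-2
  A^6 * (8*d^4) = 8*A^14 + 32*A^10 + 48*A^6 + 32*A^2 + 8*A^-2
  A^4 * (27*d^3 + d^5) = -A^14 - 32*A^10 - 91*A^6 - 91*A^2 - 32*A^-2 - A^-6
  A^2 * (50*d^2 + 6*d^4) = 6*A^10 + 74*A^6 + 136*A^2 + 74*A^-2 + 6*A^-6
  A^0 * (53*d + 17*d^3) = -17*A^6 - 104*A^2 - 104*A^-2 - 17*A^-6
  A^-2 * (27 + 28*d^2 + d^4) = A^6 + 32*A^2 + 89*A^-2 + 32*A^-6 + A^-10
  A^-4 * (24*d + 4*d^3) = -4*A^2 - 36*A^-2 - 36*A^-6 - 4*A^-10
  A^-6 * (8*d^2) = 8*A^-2 + 16*A^-6 + 8*A^-10
  A^-8 * (d^3) = -A^-2 - 3*A^-6 - 3*A^-10 - A^-14
Summing the groups: <K> = -A^18 + 2*A^14 - 4*A^10 + 5*A^6 - 4*A^2 + 5*A^-2 - 3*A^-6 + 2*A^-10 - A^-14
Normalise by the writhe: (-A^3)^(-w) = (-A^3)^(2) = A^6, so f(A) = A^6 * <K> = -A^24 + 2*A^20 - 4*A^16 + 5*A^12 - 4*A^8 + 5*A^4 - 3 + 2*A^-4 - A^-8.
Substitute A = t^(-1/4), i.e. A^e → t^(-e/4): V(t) = -t^2 + 2*t - 3 + 5*t^-1 - 4*t^-2 + 5*t^-3 - 4*t^-4 + 2*t^-5 - t^-6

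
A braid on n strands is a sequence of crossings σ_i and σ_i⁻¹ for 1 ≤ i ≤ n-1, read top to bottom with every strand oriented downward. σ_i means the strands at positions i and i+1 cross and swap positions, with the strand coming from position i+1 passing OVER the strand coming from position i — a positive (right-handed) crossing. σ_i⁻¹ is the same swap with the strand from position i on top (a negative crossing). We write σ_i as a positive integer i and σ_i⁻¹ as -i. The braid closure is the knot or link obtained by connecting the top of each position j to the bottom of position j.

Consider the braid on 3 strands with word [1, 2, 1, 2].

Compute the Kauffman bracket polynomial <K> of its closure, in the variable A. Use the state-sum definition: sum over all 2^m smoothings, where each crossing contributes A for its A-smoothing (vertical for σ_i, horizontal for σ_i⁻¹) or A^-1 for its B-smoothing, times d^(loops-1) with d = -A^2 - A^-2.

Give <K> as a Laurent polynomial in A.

Braid: s1 s2 s1 s2 on 3 strands, 4 crossings.
Writhe w = (#positive) - (#negative) = 4 - 0 = 4.
State-sum expansion of <K>. There are 2^4 = 16 states.
For each crossing: s=0 is the vertical smoothing, s=1 horizontal. Crossing k contributes A^(sign_k * (1 - 2*s_k)); loop factor d = -A^2 - A^-2.
  state 0000: A-exp=+4, loops=3, term = A^4 * d^2
  state 0001: A-exp=+2, loops=2, term = A^2 * d^1
  state 0010: A-exp=+2, loops=2, term = A^2 * d^1
  state 0011: A-exp=+0, loops=1, term = A^0 * d^0
  state 0100: A-exp=+2, loops=2, term = A^2 * d^1
  state 0101: A-exp=+0, loops=3, term = A^0 * d^2
  state 0110: A-exp=+0, loops=1, term = A^0 * d^0
  state 0111: A-exp=-2, loops=2, term = A^-2 * d^1
  state 1000: A-exp=+2, loops=2, term = A^2 * d^1
  state 1001: A-exp=+0, loops=1, term = A^0 * d^0
  state 1010: A-exp=+0, loops=3, term = A^0 * d^2
  state 1011: A-exp=-2, loops=2, term = A^-2 * d^1
  state 1100: A-exp=+0, loops=1, term = A^0 * d^0
  state 1101: A-exp=-2, loops=2, term = A^-2 * d^1
  state 1110: A-exp=-2, loops=2, term = A^-2 * d^1
  state 1111: A-exp=-4, loops=1, term = A^-4 * d^0
Collect the terms by A-exponent (count of states per loop number):
Powers of d = -A^2 - A^-2: d^2 = A^4 + 2 + A^-4.
  A^4 * (d^2) = A^8 + 2*A^4 + 1
  A^2 * (4*d) = -4*A^4 - 4
  A^0 * (4 + 2*d^2) = 2*A^4 + 8 + 2*A^-4
  A^-2 * (4*d) = -4 - 4*A^-4
  A^-4 * (1) = A^-4
Summing the groups: <K> = A^8 + 1 - A^-4

Answer: A^8 + 1 - A^-4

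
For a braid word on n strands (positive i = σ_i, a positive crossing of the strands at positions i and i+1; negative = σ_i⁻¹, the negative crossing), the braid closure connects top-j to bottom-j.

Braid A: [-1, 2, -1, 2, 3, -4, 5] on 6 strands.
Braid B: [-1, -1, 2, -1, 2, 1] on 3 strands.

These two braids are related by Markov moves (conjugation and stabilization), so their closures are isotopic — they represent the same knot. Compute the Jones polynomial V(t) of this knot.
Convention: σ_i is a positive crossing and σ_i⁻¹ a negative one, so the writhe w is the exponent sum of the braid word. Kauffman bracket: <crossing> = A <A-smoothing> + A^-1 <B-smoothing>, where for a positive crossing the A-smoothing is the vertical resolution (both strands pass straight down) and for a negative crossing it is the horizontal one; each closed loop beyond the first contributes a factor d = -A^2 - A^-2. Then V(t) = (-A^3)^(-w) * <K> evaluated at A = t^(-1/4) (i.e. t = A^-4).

t^2 - t + 1 - t^-1 + t^-2

Derivation:
Markov-equivalent braids have isotopic closures, hence identical knot invariants. Strip the Markov moves from each word to reach a common short braid β, then compute V(t) once on β.
Braid A: s1^-1 s2 s1^-1 s2 s3 s4^-1 s5 on 6 strands reduces by inverse Markov moves (closure unchanged at each step):
  Destabilize: the word has the form β·s5 where s5 occurs only as the final letter (β ∈ B_5); drop it and the last strand → 5 strands.
  Destabilize: the word has the form β·s4^-1 where s4^-1 occurs only as the final letter (β ∈ B_4); drop it and the last strand → 4 strands.
  Destabilize: the word has the form β·s3 where s3 occurs only as the final letter (β ∈ B_3); drop it and the last strand → 3 strands.
Reduced to β = s1^-1 s2 s1^-1 s2 on 3 strands, 4 crossings.
Braid B: s1^-1 s1^-1 s2 s1^-1 s2 s1 on 3 strands reduces by inverse Markov moves (closure unchanged at each step):
  Deconjugate: the word is γ·β·γ⁻¹ with γ = s1^-1 (prefix) and γ⁻¹ = s1 (suffix); strip both.
Reduced to β = s1^-1 s2 s1^-1 s2 on 3 strands, 4 crossings.
Both give the same β = s1^-1 s2 s1^-1 s2 on 3 strands, so one state sum suffices:
Braid: s1^-1 s2 s1^-1 s2 on 3 strands, 4 crossings.
Writhe w = (#positive) - (#negative) = 2 - 2 = 0.
Enumerate smoothing states for the bracket polynomial. There are 2^4 = 16 states.
Smooth each crossing (0=||, 1=⌣⌢); contribution A^(Σ sign_k(1-2s_k)) * d^(L-1).
  state 0000: A-exp=+0, loops=3, term = A^0 * d^2
  state 0001: A-exp=-2, loops=2, term = A^-2 * d^1
  state 0010: A-exp=+2, loops=2, term = A^2 * d^1
  state 0011: A-exp=+0, loops=1, term = A^0 * d^0
  state 0100: A-exp=-2, loops=2, term = A^-2 * d^1
  state 0101: A-exp=-4, loops=3, term = A^-4 * d^2
  state 0110: A-exp=+0, loops=1, term = A^0 * d^0
  state 0111: A-exp=-2, loops=2, term = A^-2 * d^1
  state 1000: A-exp=+2, loops=2, term = A^2 * d^1
  state 1001: A-exp=+0, loops=1, term = A^0 * d^0
  state 1010: A-exp=+4, loops=3, term = A^4 * d^2
  state 1011: A-exp=+2, loops=2, term = A^2 * d^1
  state 1100: A-exp=+0, loops=1, term = A^0 * d^0
  state 1101: A-exp=-2, loops=2, term = A^-2 * d^1
  state 1110: A-exp=+2, loops=2, term = A^2 * d^1
  state 1111: A-exp=+0, loops=1, term = A^0 * d^0
Collect the terms by A-exponent (count of states per loop number):
Powers of d = -A^2 - A^-2: d^2 = A^4 + 2 + A^-4.
  A^4 * (d^2) = A^8 + 2*A^4 + 1
  A^2 * (4*d) = -4*A^4 - 4
  A^0 * (5 + d^2) = A^4 + 7 + A^-4
  A^-2 * (4*d) = -4 - 4*A^-4
  A^-4 * (d^2) = 1 + 2*A^-4 + A^-8
Summing the groups: <K> = A^8 - A^4 + 1 - A^-4 + A^-8
Normalise by the writhe: (-A^3)^(-w) = (-A^3)^(0) = 1, so f(A) = 1 * <K> = A^8 - A^4 + 1 - A^-4 + A^-8.
Substitute A = t^(-1/4), i.e. A^e → t^(-e/4): V(t) = t^2 - t + 1 - t^-1 + t^-2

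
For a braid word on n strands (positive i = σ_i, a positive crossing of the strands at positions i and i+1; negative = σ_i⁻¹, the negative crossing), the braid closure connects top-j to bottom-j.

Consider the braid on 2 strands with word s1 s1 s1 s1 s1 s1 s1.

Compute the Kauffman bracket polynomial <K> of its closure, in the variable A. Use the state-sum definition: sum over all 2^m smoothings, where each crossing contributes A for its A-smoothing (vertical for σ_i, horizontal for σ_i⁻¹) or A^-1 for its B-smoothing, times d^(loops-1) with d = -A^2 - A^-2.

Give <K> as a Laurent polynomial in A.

-A^9 - A + A^-3 - A^-7 + A^-11 - A^-15 + A^-19

Derivation:
Braid: s1 s1 s1 s1 s1 s1 s1 on 2 strands, 7 crossings.
Writhe w = (#positive) - (#negative) = 7 - 0 = 7.
State-sum expansion of <K>. There are 2^7 = 128 states.
Smooth each crossing (0=||, 1=⌣⌢); contribution A^(Σ sign_k(1-2s_k)) * d^(L-1).
Tabulate the states by total A-exponent and number of loops L (A-exp: L × count):
  A^7: L=2 ×1
  A^5: L=1 ×7
  A^3: L=2 ×21
  A^1: L=3 ×35
  A^-1: L=4 ×35
  A^-3: L=5 ×21
  A^-5: L=6 ×7
  A^-7: L=7 ×1
Each group contributes A^e * Σ count * d^(L-1):
Powers of d = -A^2 - A^-2: d^2 = A^4 + 2 + A^-4; d^3 = -A^6 - 3*A^2 - 3*A^-2 - A^-6; d^4 = A^8 + 4*A^4 + 6 + 4*A^-4 + A^-8; d^5 = -A^10 - 5*A^6 - 10*A^2 - 10*A^-2 - 5*A^-6 - A^-10; d^6 = A^12 + 6*A^8 + 15*A^4 + 20 + 15*A^-4 + 6*A^-8 + A^-12.
  A^7 * (d) = -A^9 - A^5
  A^5 * (7) = 7*A^5
  A^3 * (21*d) = -21*A^5 - 21*A
  A^1 * (35*d^2) = 35*A^5 + 70*A + 35*A^-3
  A^-1 * (35*d^3) = -35*A^5 - 105*A - 105*A^-3 - 35*A^-7
  A^-3 * (21*d^4) = 21*A^5 + 84*A + 126*A^-3 + 84*A^-7 + 21*A^-11
  A^-5 * (7*d^5) = -7*A^5 - 35*A - 70*A^-3 - 70*A^-7 - 35*A^-11 - 7*A^-15
  A^-7 * (d^6) = A^5 + 6*A + 15*A^-3 + 20*A^-7 + 15*A^-11 + 6*A^-15 + A^-19
Summing the groups: <K> = -A^9 - A + A^-3 - A^-7 + A^-11 - A^-15 + A^-19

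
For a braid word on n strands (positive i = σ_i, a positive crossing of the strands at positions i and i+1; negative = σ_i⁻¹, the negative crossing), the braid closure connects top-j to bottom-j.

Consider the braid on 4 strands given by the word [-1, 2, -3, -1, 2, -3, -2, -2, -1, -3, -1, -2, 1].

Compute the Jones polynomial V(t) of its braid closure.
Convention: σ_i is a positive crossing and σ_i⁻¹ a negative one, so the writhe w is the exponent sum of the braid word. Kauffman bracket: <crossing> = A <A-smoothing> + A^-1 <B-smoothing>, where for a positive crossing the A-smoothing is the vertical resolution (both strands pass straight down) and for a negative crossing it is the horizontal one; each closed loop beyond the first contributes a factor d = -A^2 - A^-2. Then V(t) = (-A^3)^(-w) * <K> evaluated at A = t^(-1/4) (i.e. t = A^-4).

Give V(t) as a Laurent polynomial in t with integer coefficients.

t^-2 - t^-3 + 3*t^-4 - 3*t^-5 + 4*t^-6 - 4*t^-7 + 2*t^-8 - 2*t^-9 + t^-10

Derivation:
The presented braid s1^-1 s2 s3^-1 s1^-1 s2 s3^-1 s2^-1 s2^-1 s1^-1 s3^-1 s1^-1 s2^-1 s1 on 4 strands reduces by inverse Markov moves (closure unchanged at each step):
  Deconjugate: the word is γ·β·γ⁻¹ with γ = s1^-1 s2 (prefix) and γ⁻¹ = s2^-1 s1 (suffix); strip both.
Reduced to β = s3^-1 s1^-1 s2 s3^-1 s2^-1 s2^-1 s1^-1 s3^-1 s1^-1 on 4 strands, 9 crossings.
Compute on β:
Braid: s3^-1 s1^-1 s2 s3^-1 s2^-1 s2^-1 s1^-1 s3^-1 s1^-1 on 4 strands, 9 crossings.
Writhe w = (#positive) - (#negative) = 1 - 8 = -7.
Enumerate smoothing states for the bracket polynomial. There are 2^9 = 512 states.
For each crossing: s=0 is the vertical smoothing, s=1 horizontal. Crossing k contributes A^(sign_k * (1 - 2*s_k)); loop factor d = -A^2 - A^-2.
Tabulate the states by total A-exponent and number of loops L (A-exp: L × count):
  A^9: L=6 ×1
  A^7: L=5 ×9
  A^5: L=4 ×34, L=6 ×2
  A^3: L=3 ×67, L=5 ×17
  A^1: L=2 ×69, L=4 ×56, L=6 ×1
  A^-1: L=1 ×30, L=3 ×88, L=5 ×8
  A^-3: L=2 ×61, L=4 ×23
  A^-5: L=1 ×9, L=3 ×26, L=5 ×1
  A^-7: L=2 ×6, L=4 ×3
  A^-9: L=3 ×1
Each group contributes A^e * Σ count * d^(L-1):
Powers of d = -A^2 - A^-2: d^2 = A^4 + 2 + A^-4; d^3 = -A^6 - 3*A^2 - 3*A^-2 - A^-6; d^4 = A^8 + 4*A^4 + 6 + 4*A^-4 + A^-8; d^5 = -A^10 - 5*A^6 - 10*A^2 - 10*A^-2 - 5*A^-6 - A^-10.
  A^9 * (d^5) = -A^19 - 5*A^15 - 10*A^11 - 10*A^7 - 5*A^3 - A^-1
  A^7 * (9*d^4) = 9*A^15 + 36*A^11 + 54*A^7 + 36*A^3 + 9*A^-1
  A^5 * (34*d^3 + 2*d^5) = -2*A^15 - 44*A^11 - 122*A^7 - 122*A^3 - 44*A^-1 - 2*A^-5
  A^3 * (67*d^2 + 17*d^4) = 17*A^11 + 135*A^7 + 236*A^3 + 135*A^-1 + 17*A^-5
  A^1 * (69*d + 56*d^3 + d^5) = -A^11 - 61*A^7 - 247*A^3 - 247*A^-1 - 61*A^-5 - A^-9
  A^-1 * (30 + 88*d^2 + 8*d^4) = 8*A^7 + 120*A^3 + 254*A^-1 + 120*A^-5 + 8*A^-9
  A^-3 * (61*d + 23*d^3) = -23*A^3 - 130*A^-1 - 130*A^-5 - 23*A^-9
  A^-5 * (9 + 26*d^2 + d^4) = A^3 + 30*A^-1 + 67*A^-5 + 30*A^-9 + A^-13
  A^-7 * (6*d + 3*d^3) = -3*A^-1 - 15*A^-5 - 15*A^-9 - 3*A^-13
  A^-9 * (d^2) = A^-5 + 2*A^-9 + A^-13
Summing the groups: <K> = -A^19 + 2*A^15 - 2*A^11 + 4*A^7 - 4*A^3 + 3*A^-1 - 3*A^-5 + A^-9 - A^-13
Normalise by the writhe: (-A^3)^(-w) = (-A^3)^(7) = -A^21, so f(A) = -A^21 * <K> = A^40 - 2*A^36 + 2*A^32 - 4*A^28 + 4*A^24 - 3*A^20 + 3*A^16 - A^12 + A^8.
Substitute A = t^(-1/4), i.e. A^e → t^(-e/4): V(t) = t^-2 - t^-3 + 3*t^-4 - 3*t^-5 + 4*t^-6 - 4*t^-7 + 2*t^-8 - 2*t^-9 + t^-10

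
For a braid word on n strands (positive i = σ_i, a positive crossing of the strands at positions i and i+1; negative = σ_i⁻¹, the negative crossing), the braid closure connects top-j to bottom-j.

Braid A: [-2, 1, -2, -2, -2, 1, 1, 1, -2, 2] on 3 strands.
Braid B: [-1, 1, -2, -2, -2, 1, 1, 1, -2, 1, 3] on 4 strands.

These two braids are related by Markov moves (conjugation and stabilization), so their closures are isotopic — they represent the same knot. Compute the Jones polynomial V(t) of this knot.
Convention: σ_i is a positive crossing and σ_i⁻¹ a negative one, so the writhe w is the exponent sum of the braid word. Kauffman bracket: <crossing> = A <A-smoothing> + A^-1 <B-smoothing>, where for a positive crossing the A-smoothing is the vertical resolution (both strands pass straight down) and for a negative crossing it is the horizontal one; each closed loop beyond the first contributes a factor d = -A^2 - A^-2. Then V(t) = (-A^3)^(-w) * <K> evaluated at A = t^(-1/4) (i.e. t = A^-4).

Markov-equivalent braids have isotopic closures, hence identical knot invariants. Strip the Markov moves from each word to reach a common short braid β, then compute V(t) once on β.
Braid A: s2^-1 s1 s2^-1 s2^-1 s2^-1 s1 s1 s1 s2^-1 s2 on 3 strands reduces by inverse Markov moves (closure unchanged at each step):
  Deconjugate: the word is γ·β·γ⁻¹ with γ = s2^-1 (prefix) and γ⁻¹ = s2 (suffix); strip both.
Reduced to β = s1 s2^-1 s2^-1 s2^-1 s1 s1 s1 s2^-1 on 3 strands, 8 crossings.
Braid B: s1^-1 s1 s2^-1 s2^-1 s2^-1 s1 s1 s1 s2^-1 s1 s3 on 4 strands reduces by inverse Markov moves (closure unchanged at each step):
  Destabilize: the word has the form β·s3 where s3 occurs only as the final letter (β ∈ B_3); drop it and the last strand → 3 strands.
  Deconjugate: the word is γ·β·γ⁻¹ with γ = s1^-1 (prefix) and γ⁻¹ = s1 (suffix); strip both.
Reduced to β = s1 s2^-1 s2^-1 s2^-1 s1 s1 s1 s2^-1 on 3 strands, 8 crossings.
Both give the same β = s1 s2^-1 s2^-1 s2^-1 s1 s1 s1 s2^-1 on 3 strands, so one state sum suffices:
Braid: s1 s2^-1 s2^-1 s2^-1 s1 s1 s1 s2^-1 on 3 strands, 8 crossings.
Writhe w = (#positive) - (#negative) = 4 - 4 = 0.
State-sum expansion of <K>. There are 2^8 = 256 states.
Each crossing splits two ways (0=vertical, 1=horizontal). The state's weight is A^(#A-smoothings - #B-smoothings) * d^(loops - 1).
Tabulate the states by total A-exponent and number of loops L (A-exp: L × count):
  A^8: L=5 ×1
  A^6: L=4 ×8
  A^4: L=3 ×25, L=5 ×3
  A^2: L=2 ×37, L=4 ×18, L=6 ×1
  A^0: L=1 ×25, L=3 ×37, L=5 ×8
  A^-2: L=2 ×37, L=4 ×18, L=6 ×1
  A^-4: L=3 ×25, L=5 ×3
  A^-6: L=4 ×8
  A^-8: L=5 ×1
Each group contributes A^e * Σ count * d^(L-1):
Powers of d = -A^2 - A^-2: d^2 = A^4 + 2 + A^-4; d^3 = -A^6 - 3*A^2 - 3*A^-2 - A^-6; d^4 = A^8 + 4*A^4 + 6 + 4*A^-4 + A^-8; d^5 = -A^10 - 5*A^6 - 10*A^2 - 10*A^-2 - 5*A^-6 - A^-10.
  A^8 * (d^4) = A^16 + 4*A^12 + 6*A^8 + 4*A^4 + 1
  A^6 * (8*d^3) = -8*A^12 - 24*A^8 - 24*A^4 - 8
  A^4 * (25*d^2 + 3*d^4) = 3*A^12 + 37*A^8 + 68*A^4 + 37 + 3*A^-4
  A^2 * (37*d + 18*d^3 + d^5) = -A^12 - 23*A^8 - 101*A^4 - 101 - 23*A^-4 - A^-8
  A^0 * (25 + 37*d^2 + 8*d^4) = 8*A^8 + 69*A^4 + 147 + 69*A^-4 + 8*A^-8
  A^-2 * (37*d + 18*d^3 + d^5) = -A^8 - 23*A^4 - 101 - 101*A^-4 - 23*A^-8 - A^-12
  A^-4 * (25*d^2 + 3*d^4) = 3*A^4 + 37 + 68*A^-4 + 37*A^-8 + 3*A^-12
  A^-6 * (8*d^3) = -8 - 24*A^-4 - 24*A^-8 - 8*A^-12
  A^-8 * (d^4) = 1 + 4*A^-4 + 6*A^-8 + 4*A^-12 + A^-16
Summing the groups: <K> = A^16 - 2*A^12 + 3*A^8 - 4*A^4 + 5 - 4*A^-4 + 3*A^-8 - 2*A^-12 + A^-16
Normalise by the writhe: (-A^3)^(-w) = (-A^3)^(0) = 1, so f(A) = 1 * <K> = A^16 - 2*A^12 + 3*A^8 - 4*A^4 + 5 - 4*A^-4 + 3*A^-8 - 2*A^-12 + A^-16.
Substitute A = t^(-1/4), i.e. A^e → t^(-e/4): V(t) = t^4 - 2*t^3 + 3*t^2 - 4*t + 5 - 4*t^-1 + 3*t^-2 - 2*t^-3 + t^-4

Answer: t^4 - 2*t^3 + 3*t^2 - 4*t + 5 - 4*t^-1 + 3*t^-2 - 2*t^-3 + t^-4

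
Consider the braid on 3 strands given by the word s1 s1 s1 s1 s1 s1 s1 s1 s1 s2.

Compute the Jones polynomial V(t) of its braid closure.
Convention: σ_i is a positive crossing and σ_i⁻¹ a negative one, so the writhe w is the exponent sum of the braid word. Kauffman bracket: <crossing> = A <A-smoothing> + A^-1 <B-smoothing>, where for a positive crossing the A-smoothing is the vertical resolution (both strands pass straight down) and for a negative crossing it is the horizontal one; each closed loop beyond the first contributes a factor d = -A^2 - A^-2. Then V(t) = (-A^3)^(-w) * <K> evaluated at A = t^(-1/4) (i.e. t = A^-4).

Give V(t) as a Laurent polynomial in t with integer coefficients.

-t^13 + t^12 - t^11 + t^10 - t^9 + t^8 - t^7 + t^6 + t^4

Derivation:
The presented braid s1 s1 s1 s1 s1 s1 s1 s1 s1 s2 on 3 strands reduces by inverse Markov moves (closure unchanged at each step):
  Destabilize: the word has the form β·s2 where s2 occurs only as the final letter (β ∈ B_2); drop it and the last strand → 2 strands.
Reduced to β = s1 s1 s1 s1 s1 s1 s1 s1 s1 on 2 strands, 9 crossings.
Compute on β:
Braid: s1 s1 s1 s1 s1 s1 s1 s1 s1 on 2 strands, 9 crossings.
Writhe w = (#positive) - (#negative) = 9 - 0 = 9.
State-sum expansion of <K>. There are 2^9 = 512 states.
Smooth each crossing (0=||, 1=⌣⌢); contribution A^(Σ sign_k(1-2s_k)) * d^(L-1).
Tabulate the states by total A-exponent and number of loops L (A-exp: L × count):
  A^9: L=2 ×1
  A^7: L=1 ×9
  A^5: L=2 ×36
  A^3: L=3 ×84
  A^1: L=4 ×126
  A^-1: L=5 ×126
  A^-3: L=6 ×84
  A^-5: L=7 ×36
  A^-7: L=8 ×9
  A^-9: L=9 ×1
Each group contributes A^e * Σ count * d^(L-1):
Powers of d = -A^2 - A^-2: d^2 = A^4 + 2 + A^-4; d^3 = -A^6 - 3*A^2 - 3*A^-2 - A^-6; d^4 = A^8 + 4*A^4 + 6 + 4*A^-4 + A^-8; d^5 = -A^10 - 5*A^6 - 10*A^2 - 10*A^-2 - 5*A^-6 - A^-10; d^6 = A^12 + 6*A^8 + 15*A^4 + 20 + 15*A^-4 + 6*A^-8 + A^-12; d^7 = -A^14 - 7*A^10 - 21*A^6 - 35*A^2 - 35*A^-2 - 21*A^-6 - 7*A^-10 - A^-14; d^8 = A^16 + 8*A^12 + 28*A^8 + 56*A^4 + 70 + 56*A^-4 + 28*A^-8 + 8*A^-12 + A^-16.
  A^9 * (d) = -A^11 - A^7
  A^7 * (9) = 9*A^7
  A^5 * (36*d) = -36*A^7 - 36*A^3
  A^3 * (84*d^2) = 84*A^7 + 168*A^3 + 84*A^-1
  A^1 * (126*d^3) = -126*A^7 - 378*A^3 - 378*A^-1 - 126*A^-5
  A^-1 * (126*d^4) = 126*A^7 + 504*A^3 + 756*A^-1 + 504*A^-5 + 126*A^-9
  A^-3 * (84*d^5) = -84*A^7 - 420*A^3 - 840*A^-1 - 840*A^-5 - 420*A^-9 - 84*A^-13
  A^-5 * (36*d^6) = 36*A^7 + 216*A^3 + 540*A^-1 + 720*A^-5 + 540*A^-9 + 216*A^-13 + 36*A^-17
  A^-7 * (9*d^7) = -9*A^7 - 63*A^3 - 189*A^-1 - 315*A^-5 - 315*A^-9 - 189*A^-13 - 63*A^-17 - 9*A^-21
  A^-9 * (d^8) = A^7 + 8*A^3 + 28*A^-1 + 56*A^-5 + 70*A^-9 + 56*A^-13 + 28*A^-17 + 8*A^-21 + A^-25
Summing the groups: <K> = -A^11 - A^3 + A^-1 - A^-5 + A^-9 - A^-13 + A^-17 - A^-21 + A^-25
Normalise by the writhe: (-A^3)^(-w) = (-A^3)^(-9) = -A^-27, so f(A) = -A^-27 * <K> = A^-16 + A^-24 - A^-28 + A^-32 - A^-36 + A^-40 - A^-44 + A^-48 - A^-52.
Substitute A = t^(-1/4), i.e. A^e → t^(-e/4): V(t) = -t^13 + t^12 - t^11 + t^10 - t^9 + t^8 - t^7 + t^6 + t^4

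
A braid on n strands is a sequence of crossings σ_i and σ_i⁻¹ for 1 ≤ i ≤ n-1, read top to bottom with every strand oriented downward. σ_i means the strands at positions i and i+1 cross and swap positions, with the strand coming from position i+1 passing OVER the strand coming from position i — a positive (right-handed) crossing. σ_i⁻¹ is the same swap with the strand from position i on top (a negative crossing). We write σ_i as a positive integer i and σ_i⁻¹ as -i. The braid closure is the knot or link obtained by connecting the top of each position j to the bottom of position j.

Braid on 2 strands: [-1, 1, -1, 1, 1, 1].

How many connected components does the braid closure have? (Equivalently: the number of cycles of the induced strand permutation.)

Track the strand permutation on 2 strands, starting from identity.
  step 1: s1^-1 swaps positions 1,2 -> [2 1]
  step 2: s1 swaps positions 1,2 -> [1 2]
  step 3: s1^-1 swaps positions 1,2 -> [2 1]
  step 4: s1 swaps positions 1,2 -> [1 2]
  step 5: s1 swaps positions 1,2 -> [2 1]
  step 6: s1 swaps positions 1,2 -> [1 2]
Final permutation (position -> original strand): [1 2]
Closure components = cycle count of this permutation = 2.

Answer: 2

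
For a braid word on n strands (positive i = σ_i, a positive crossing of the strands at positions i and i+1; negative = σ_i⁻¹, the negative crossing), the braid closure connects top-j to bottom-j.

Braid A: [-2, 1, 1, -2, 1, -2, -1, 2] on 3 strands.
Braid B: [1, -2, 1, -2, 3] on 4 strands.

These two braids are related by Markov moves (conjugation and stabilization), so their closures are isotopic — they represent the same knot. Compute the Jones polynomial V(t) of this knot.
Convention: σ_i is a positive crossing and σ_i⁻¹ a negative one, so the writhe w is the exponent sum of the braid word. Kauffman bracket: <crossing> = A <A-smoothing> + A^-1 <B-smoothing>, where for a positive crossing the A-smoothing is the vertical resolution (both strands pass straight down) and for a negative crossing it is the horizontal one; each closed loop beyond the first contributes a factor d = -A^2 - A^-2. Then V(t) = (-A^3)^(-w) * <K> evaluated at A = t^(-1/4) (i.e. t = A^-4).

t^2 - t + 1 - t^-1 + t^-2

Derivation:
Markov-equivalent braids have isotopic closures, hence identical knot invariants. Strip the Markov moves from each word to reach a common short braid β, then compute V(t) once on β.
Braid A: s2^-1 s1 s1 s2^-1 s1 s2^-1 s1^-1 s2 on 3 strands reduces by inverse Markov moves (closure unchanged at each step):
  Deconjugate: the word is γ·β·γ⁻¹ with γ = s2^-1 s1 (prefix) and γ⁻¹ = s1^-1 s2 (suffix); strip both.
Reduced to β = s1 s2^-1 s1 s2^-1 on 3 strands, 4 crossings.
Braid B: s1 s2^-1 s1 s2^-1 s3 on 4 strands reduces by inverse Markov moves (closure unchanged at each step):
  Destabilize: the word has the form β·s3 where s3 occurs only as the final letter (β ∈ B_3); drop it and the last strand → 3 strands.
Reduced to β = s1 s2^-1 s1 s2^-1 on 3 strands, 4 crossings.
Both give the same β = s1 s2^-1 s1 s2^-1 on 3 strands, so one state sum suffices:
Braid: s1 s2^-1 s1 s2^-1 on 3 strands, 4 crossings.
Writhe w = (#positive) - (#negative) = 2 - 2 = 0.
State-sum expansion of <K>. There are 2^4 = 16 states.
For each crossing: s=0 is the vertical smoothing, s=1 horizontal. Crossing k contributes A^(sign_k * (1 - 2*s_k)); loop factor d = -A^2 - A^-2.
  state 0000: A-exp=+0, loops=3, term = A^0 * d^2
  state 0001: A-exp=+2, loops=2, term = A^2 * d^1
  state 0010: A-exp=-2, loops=2, term = A^-2 * d^1
  state 0011: A-exp=+0, loops=1, term = A^0 * d^0
  state 0100: A-exp=+2, loops=2, term = A^2 * d^1
  state 0101: A-exp=+4, loops=3, term = A^4 * d^2
  state 0110: A-exp=+0, loops=1, term = A^0 * d^0
  state 0111: A-exp=+2, loops=2, term = A^2 * d^1
  state 1000: A-exp=-2, loops=2, term = A^-2 * d^1
  state 1001: A-exp=+0, loops=1, term = A^0 * d^0
  state 1010: A-exp=-4, loops=3, term = A^-4 * d^2
  state 1011: A-exp=-2, loops=2, term = A^-2 * d^1
  state 1100: A-exp=+0, loops=1, term = A^0 * d^0
  state 1101: A-exp=+2, loops=2, term = A^2 * d^1
  state 1110: A-exp=-2, loops=2, term = A^-2 * d^1
  state 1111: A-exp=+0, loops=1, term = A^0 * d^0
Collect the terms by A-exponent (count of states per loop number):
Powers of d = -A^2 - A^-2: d^2 = A^4 + 2 + A^-4.
  A^4 * (d^2) = A^8 + 2*A^4 + 1
  A^2 * (4*d) = -4*A^4 - 4
  A^0 * (5 + d^2) = A^4 + 7 + A^-4
  A^-2 * (4*d) = -4 - 4*A^-4
  A^-4 * (d^2) = 1 + 2*A^-4 + A^-8
Summing the groups: <K> = A^8 - A^4 + 1 - A^-4 + A^-8
Normalise by the writhe: (-A^3)^(-w) = (-A^3)^(0) = 1, so f(A) = 1 * <K> = A^8 - A^4 + 1 - A^-4 + A^-8.
Substitute A = t^(-1/4), i.e. A^e → t^(-e/4): V(t) = t^2 - t + 1 - t^-1 + t^-2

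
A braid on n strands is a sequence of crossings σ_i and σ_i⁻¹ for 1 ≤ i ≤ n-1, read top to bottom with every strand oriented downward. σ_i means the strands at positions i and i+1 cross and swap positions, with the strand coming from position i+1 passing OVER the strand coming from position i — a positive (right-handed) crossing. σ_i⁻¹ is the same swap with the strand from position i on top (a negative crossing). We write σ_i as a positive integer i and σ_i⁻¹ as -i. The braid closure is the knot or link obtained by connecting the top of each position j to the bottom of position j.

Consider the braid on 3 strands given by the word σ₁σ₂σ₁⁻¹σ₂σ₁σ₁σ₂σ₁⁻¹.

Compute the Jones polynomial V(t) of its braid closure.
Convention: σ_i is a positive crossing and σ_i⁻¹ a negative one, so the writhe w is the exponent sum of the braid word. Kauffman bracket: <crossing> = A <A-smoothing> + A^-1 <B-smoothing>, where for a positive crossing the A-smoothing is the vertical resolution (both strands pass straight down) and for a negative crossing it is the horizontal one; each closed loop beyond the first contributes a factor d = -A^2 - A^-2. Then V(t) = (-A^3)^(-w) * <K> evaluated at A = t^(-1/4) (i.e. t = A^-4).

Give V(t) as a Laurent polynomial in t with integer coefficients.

The presented braid s1 s2 s1^-1 s2 s1 s1 s2 s1^-1 on 3 strands reduces by inverse Markov moves (closure unchanged at each step):
  Deconjugate: the word is γ·β·γ⁻¹ with γ = s1 (prefix) and γ⁻¹ = s1^-1 (suffix); strip both.
Reduced to β = s2 s1^-1 s2 s1 s1 s2 on 3 strands, 6 crossings.
Compute on β:
Braid: s2 s1^-1 s2 s1 s1 s2 on 3 strands, 6 crossings.
Writhe w = (#positive) - (#negative) = 5 - 1 = 4.
Computing the Kauffman bracket via state sum. There are 2^6 = 64 states.
Smooth each crossing (0=||, 1=⌣⌢); contribution A^(Σ sign_k(1-2s_k)) * d^(L-1).
Tabulate the states by total A-exponent and number of loops L (A-exp: L × count):
  A^6: L=2 ×1
  A^4: L=1 ×3, L=3 ×3
  A^2: L=2 ×14, L=4 ×1
  A^0: L=1 ×10, L=3 ×10
  A^-2: L=2 ×13, L=4 ×2
  A^-4: L=3 ×6
  A^-6: L=4 ×1
Each group contributes A^e * Σ count * d^(L-1):
Powers of d = -A^2 - A^-2: d^2 = A^4 + 2 + A^-4; d^3 = -A^6 - 3*A^2 - 3*A^-2 - A^-6.
  A^6 * (d) = -A^8 - A^4
  A^4 * (3 + 3*d^2) = 3*A^8 + 9*A^4 + 3
  A^2 * (14*d + d^3) = -A^8 - 17*A^4 - 17 - A^-4
  A^0 * (10 + 10*d^2) = 10*A^4 + 30 + 10*A^-4
  A^-2 * (13*d + 2*d^3) = -2*A^4 - 19 - 19*A^-4 - 2*A^-8
  A^-4 * (6*d^2) = 6 + 12*A^-4 + 6*A^-8
  A^-6 * (d^3) = -1 - 3*A^-4 - 3*A^-8 - A^-12
Summing the groups: <K> = A^8 - A^4 + 2 - A^-4 + A^-8 - A^-12
Normalise by the writhe: (-A^3)^(-w) = (-A^3)^(-4) = A^-12, so f(A) = A^-12 * <K> = A^-4 - A^-8 + 2*A^-12 - A^-16 + A^-20 - A^-24.
Substitute A = t^(-1/4), i.e. A^e → t^(-e/4): V(t) = -t^6 + t^5 - t^4 + 2*t^3 - t^2 + t

Answer: -t^6 + t^5 - t^4 + 2*t^3 - t^2 + t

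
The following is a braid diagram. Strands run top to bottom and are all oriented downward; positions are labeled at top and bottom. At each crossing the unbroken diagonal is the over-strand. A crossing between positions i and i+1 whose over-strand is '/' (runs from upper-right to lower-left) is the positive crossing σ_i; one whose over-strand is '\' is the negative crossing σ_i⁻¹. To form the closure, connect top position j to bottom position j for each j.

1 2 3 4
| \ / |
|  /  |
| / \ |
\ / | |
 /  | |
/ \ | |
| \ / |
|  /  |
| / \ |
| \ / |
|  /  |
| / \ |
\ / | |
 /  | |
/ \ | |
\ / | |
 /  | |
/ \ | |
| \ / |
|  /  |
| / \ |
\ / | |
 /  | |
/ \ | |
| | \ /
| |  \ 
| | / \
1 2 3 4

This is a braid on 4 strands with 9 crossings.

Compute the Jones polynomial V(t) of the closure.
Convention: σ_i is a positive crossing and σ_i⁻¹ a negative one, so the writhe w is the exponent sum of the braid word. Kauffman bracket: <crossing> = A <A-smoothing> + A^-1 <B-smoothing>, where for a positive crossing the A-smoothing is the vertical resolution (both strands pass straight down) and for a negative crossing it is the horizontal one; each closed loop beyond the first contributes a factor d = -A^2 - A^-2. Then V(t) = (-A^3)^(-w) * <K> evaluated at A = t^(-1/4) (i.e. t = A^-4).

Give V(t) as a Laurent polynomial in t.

-t^8 + t^5 + t^3

Derivation:
Reading the diagram top to bottom ('/'-over between positions i,i+1 = s_i, '\'-over = s_i^-1): braid word = s2 s1 s2 s2 s1 s1 s2 s1 s3^-1.
The presented braid s2 s1 s2 s2 s1 s1 s2 s1 s3^-1 on 4 strands reduces by inverse Markov moves (closure unchanged at each step):
  Destabilize: the word has the form β·s3^-1 where s3^-1 occurs only as the final letter (β ∈ B_3); drop it and the last strand → 3 strands.
Reduced to β = s2 s1 s2 s2 s1 s1 s2 s1 on 3 strands, 8 crossings.
Compute on β:
Braid: s2 s1 s2 s2 s1 s1 s2 s1 on 3 strands, 8 crossings.
Writhe w = (#positive) - (#negative) = 8 - 0 = 8.
Computing the Kauffman bracket via state sum. There are 2^8 = 256 states.
Smooth each crossing (0=||, 1=⌣⌢); contribution A^(Σ sign_k(1-2s_k)) * d^(L-1).
Tabulate the states by total A-exponent and number of loops L (A-exp: L × count):
  A^8: L=3 ×1
  A^6: L=2 ×8
  A^4: L=1 ×16, L=3 ×12
  A^2: L=2 ×48, L=4 ×8
  A^0: L=1 ×17, L=3 ×51, L=5 ×2
  A^-2: L=2 ×34, L=4 ×22
  A^-4: L=1 ×4, L=3 ×21, L=5 ×3
  A^-6: L=2 ×4, L=4 ×4
  A^-8: L=3 ×1
Each group contributes A^e * Σ count * d^(L-1):
Powers of d = -A^2 - A^-2: d^2 = A^4 + 2 + A^-4; d^3 = -A^6 - 3*A^2 - 3*A^-2 - A^-6; d^4 = A^8 + 4*A^4 + 6 + 4*A^-4 + A^-8.
  A^8 * (d^2) = A^12 + 2*A^8 + A^4
  A^6 * (8*d) = -8*A^8 - 8*A^4
  A^4 * (16 + 12*d^2) = 12*A^8 + 40*A^4 + 12
  A^2 * (48*d + 8*d^3) = -8*A^8 - 72*A^4 - 72 - 8*A^-4
  A^0 * (17 + 51*d^2 + 2*d^4) = 2*A^8 + 59*A^4 + 131 + 59*A^-4 + 2*A^-8
  A^-2 * (34*d + 22*d^3) = -22*A^4 - 100 - 100*A^-4 - 22*A^-8
  A^-4 * (4 + 21*d^2 + 3*d^4) = 3*A^4 + 33 + 64*A^-4 + 33*A^-8 + 3*A^-12
  A^-6 * (4*d + 4*d^3) = -4 - 16*A^-4 - 16*A^-8 - 4*A^-12
  A^-8 * (d^2) = A^-4 + 2*A^-8 + A^-12
Summing the groups: <K> = A^12 + A^4 - A^-8
Normalise by the writhe: (-A^3)^(-w) = (-A^3)^(-8) = A^-24, so f(A) = A^-24 * <K> = A^-12 + A^-20 - A^-32.
Substitute A = t^(-1/4), i.e. A^e → t^(-e/4): V(t) = -t^8 + t^5 + t^3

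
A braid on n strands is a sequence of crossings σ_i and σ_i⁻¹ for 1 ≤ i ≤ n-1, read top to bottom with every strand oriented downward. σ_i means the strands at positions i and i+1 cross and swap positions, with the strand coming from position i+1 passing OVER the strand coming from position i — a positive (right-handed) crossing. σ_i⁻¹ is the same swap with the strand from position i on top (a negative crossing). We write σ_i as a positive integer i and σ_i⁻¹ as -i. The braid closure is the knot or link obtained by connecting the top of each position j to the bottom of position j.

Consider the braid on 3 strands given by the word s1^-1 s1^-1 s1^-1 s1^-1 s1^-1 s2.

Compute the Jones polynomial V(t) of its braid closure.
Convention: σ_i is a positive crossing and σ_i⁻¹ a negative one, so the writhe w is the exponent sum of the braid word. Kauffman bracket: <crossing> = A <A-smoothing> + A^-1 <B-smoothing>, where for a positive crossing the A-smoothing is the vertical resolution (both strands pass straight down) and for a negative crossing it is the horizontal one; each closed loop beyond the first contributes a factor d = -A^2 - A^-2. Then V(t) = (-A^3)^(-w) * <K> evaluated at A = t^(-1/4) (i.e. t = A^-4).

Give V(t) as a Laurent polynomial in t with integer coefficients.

The presented braid s1^-1 s1^-1 s1^-1 s1^-1 s1^-1 s2 on 3 strands reduces by inverse Markov moves (closure unchanged at each step):
  Destabilize: the word has the form β·s2 where s2 occurs only as the final letter (β ∈ B_2); drop it and the last strand → 2 strands.
Reduced to β = s1^-1 s1^-1 s1^-1 s1^-1 s1^-1 on 2 strands, 5 crossings.
Compute on β:
Braid: s1^-1 s1^-1 s1^-1 s1^-1 s1^-1 on 2 strands, 5 crossings.
Writhe w = (#positive) - (#negative) = 0 - 5 = -5.
Enumerate smoothing states for the bracket polynomial. There are 2^5 = 32 states.
For each crossing: s=0 is the vertical smoothing, s=1 horizontal. Crossing k contributes A^(sign_k * (1 - 2*s_k)); loop factor d = -A^2 - A^-2.
  state 00000: A-exp=-5, loops=2, term = A^-5 * d^1
  state 00001: A-exp=-3, loops=1, term = A^-3 * d^0
  state 00010: A-exp=-3, loops=1, term = A^-3 * d^0
  state 00011: A-exp=-1, loops=2, term = A^-1 * d^1
  state 00100: A-exp=-3, loops=1, term = A^-3 * d^0
  state 00101: A-exp=-1, loops=2, term = A^-1 * d^1
  state 00110: A-exp=-1, loops=2, term = A^-1 * d^1
  state 00111: A-exp=+1, loops=3, term = A^1 * d^2
  state 01000: A-exp=-3, loops=1, term = A^-3 * d^0
  state 01001: A-exp=-1, loops=2, term = A^-1 * d^1
  state 01010: A-exp=-1, loops=2, term = A^-1 * d^1
  state 01011: A-exp=+1, loops=3, term = A^1 * d^2
  state 01100: A-exp=-1, loops=2, term = A^-1 * d^1
  state 01101: A-exp=+1, loops=3, term = A^1 * d^2
  state 01110: A-exp=+1, loops=3, term = A^1 * d^2
  state 01111: A-exp=+3, loops=4, term = A^3 * d^3
  state 10000: A-exp=-3, loops=1, term = A^-3 * d^0
  state 10001: A-exp=-1, loops=2, term = A^-1 * d^1
  state 10010: A-exp=-1, loops=2, term = A^-1 * d^1
  state 10011: A-exp=+1, loops=3, term = A^1 * d^2
  state 10100: A-exp=-1, loops=2, term = A^-1 * d^1
  state 10101: A-exp=+1, loops=3, term = A^1 * d^2
  state 10110: A-exp=+1, loops=3, term = A^1 * d^2
  state 10111: A-exp=+3, loops=4, term = A^3 * d^3
  state 11000: A-exp=-1, loops=2, term = A^-1 * d^1
  state 11001: A-exp=+1, loops=3, term = A^1 * d^2
  state 11010: A-exp=+1, loops=3, term = A^1 * d^2
  state 11011: A-exp=+3, loops=4, term = A^3 * d^3
  state 11100: A-exp=+1, loops=3, term = A^1 * d^2
  state 11101: A-exp=+3, loops=4, term = A^3 * d^3
  state 11110: A-exp=+3, loops=4, term = A^3 * d^3
  state 11111: A-exp=+5, loops=5, term = A^5 * d^4
Collect the terms by A-exponent (count of states per loop number):
Powers of d = -A^2 - A^-2: d^2 = A^4 + 2 + A^-4; d^3 = -A^6 - 3*A^2 - 3*A^-2 - A^-6; d^4 = A^8 + 4*A^4 + 6 + 4*A^-4 + A^-8.
  A^5 * (d^4) = A^13 + 4*A^9 + 6*A^5 + 4*A + A^-3
  A^3 * (5*d^3) = -5*A^9 - 15*A^5 - 15*A - 5*A^-3
  A^1 * (10*d^2) = 10*A^5 + 20*A + 10*A^-3
  A^-1 * (10*d) = -10*A - 10*A^-3
  A^-3 * (5) = 5*A^-3
  A^-5 * (d) = -A^-3 - A^-7
Summing the groups: <K> = A^13 - A^9 + A^5 - A - A^-7
Normalise by the writhe: (-A^3)^(-w) = (-A^3)^(5) = -A^15, so f(A) = -A^15 * <K> = -A^28 + A^24 - A^20 + A^16 + A^8.
Substitute A = t^(-1/4), i.e. A^e → t^(-e/4): V(t) = t^-2 + t^-4 - t^-5 + t^-6 - t^-7

Answer: t^-2 + t^-4 - t^-5 + t^-6 - t^-7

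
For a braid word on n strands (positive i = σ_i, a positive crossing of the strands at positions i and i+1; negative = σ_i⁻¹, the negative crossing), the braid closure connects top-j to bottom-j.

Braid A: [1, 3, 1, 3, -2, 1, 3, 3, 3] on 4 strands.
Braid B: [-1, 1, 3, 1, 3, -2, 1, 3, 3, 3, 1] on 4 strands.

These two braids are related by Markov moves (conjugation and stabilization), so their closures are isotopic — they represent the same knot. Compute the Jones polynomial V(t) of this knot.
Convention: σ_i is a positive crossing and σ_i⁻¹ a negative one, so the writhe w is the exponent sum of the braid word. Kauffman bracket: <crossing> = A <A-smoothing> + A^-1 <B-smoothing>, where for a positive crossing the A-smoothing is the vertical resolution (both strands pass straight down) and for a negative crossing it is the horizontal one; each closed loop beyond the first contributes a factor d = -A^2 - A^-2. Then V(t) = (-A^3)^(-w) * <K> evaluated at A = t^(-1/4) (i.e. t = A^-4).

Markov-equivalent braids have isotopic closures, hence identical knot invariants. Strip the Markov moves from each word to reach a common short braid β, then compute V(t) once on β.
Braid A: s1 s3 s1 s3 s2^-1 s1 s3 s3 s3 on 4 strands has no conjugating prefix/suffix or stabilization to strip; take β = s1 s3 s1 s3 s2^-1 s1 s3 s3 s3.
Braid B: s1^-1 s1 s3 s1 s3 s2^-1 s1 s3 s3 s3 s1 on 4 strands reduces by inverse Markov moves (closure unchanged at each step):
  Deconjugate: the word is γ·β·γ⁻¹ with γ = s1^-1 (prefix) and γ⁻¹ = s1 (suffix); strip both.
Reduced to β = s1 s3 s1 s3 s2^-1 s1 s3 s3 s3 on 4 strands, 9 crossings.
Both give the same β = s1 s3 s1 s3 s2^-1 s1 s3 s3 s3 on 4 strands, so one state sum suffices:
Braid: s1 s3 s1 s3 s2^-1 s1 s3 s3 s3 on 4 strands, 9 crossings.
Writhe w = (#positive) - (#negative) = 8 - 1 = 7.
Enumerate smoothing states for the bracket polynomial. There are 2^9 = 512 states.
Smooth each crossing (0=||, 1=⌣⌢); contribution A^(Σ sign_k(1-2s_k)) * d^(L-1).
Tabulate the states by total A-exponent and number of loops L (A-exp: L × count):
  A^9: L=3 ×1
  A^7: L=2 ×8, L=4 ×1
  A^5: L=1 ×15, L=3 ×21
  A^3: L=2 ×60, L=4 ×24
  A^1: L=3 ×110, L=5 ×16
  A^-1: L=4 ×120, L=6 ×6
  A^-3: L=5 ×83, L=7 ×1
  A^-5: L=6 ×36
  A^-7: L=7 ×9
  A^-9: L=8 ×1
Each group contributes A^e * Σ count * d^(L-1):
Powers of d = -A^2 - A^-2: d^2 = A^4 + 2 + A^-4; d^3 = -A^6 - 3*A^2 - 3*A^-2 - A^-6; d^4 = A^8 + 4*A^4 + 6 + 4*A^-4 + A^-8; d^5 = -A^10 - 5*A^6 - 10*A^2 - 10*A^-2 - 5*A^-6 - A^-10; d^6 = A^12 + 6*A^8 + 15*A^4 + 20 + 15*A^-4 + 6*A^-8 + A^-12; d^7 = -A^14 - 7*A^10 - 21*A^6 - 35*A^2 - 35*A^-2 - 21*A^-6 - 7*A^-10 - A^-14.
  A^9 * (d^2) = A^13 + 2*A^9 + A^5
  A^7 * (8*d + d^3) = -A^13 - 11*A^9 - 11*A^5 - A
  A^5 * (15 + 21*d^2) = 21*A^9 + 57*A^5 + 21*A
  A^3 * (60*d + 24*d^3) = -24*A^9 - 132*A^5 - 132*A - 24*A^-3
  A^1 * (110*d^2 + 16*d^4) = 16*A^9 + 174*A^5 + 316*A + 174*A^-3 + 16*A^-7
  A^-1 * (120*d^3 + 6*d^5) = -6*A^9 - 150*A^5 - 420*A - 420*A^-3 - 150*A^-7 - 6*A^-11
  A^-3 * (83*d^4 + d^6) = A^9 + 89*A^5 + 347*A + 518*A^-3 + 347*A^-7 + 89*A^-11 + A^-15
  A^-5 * (36*d^5) = -36*A^5 - 180*A - 360*A^-3 - 360*A^-7 - 180*A^-11 - 36*A^-15
  A^-7 * (9*d^6) = 9*A^5 + 54*A + 135*A^-3 + 180*A^-7 + 135*A^-11 + 54*A^-15 + 9*A^-19
  A^-9 * (d^7) = -A^5 - 7*A - 21*A^-3 - 35*A^-7 - 35*A^-11 - 21*A^-15 - 7*A^-19 - A^-23
Summing the groups: <K> = -A^9 - 2*A + 2*A^-3 - 2*A^-7 + 3*A^-11 - 2*A^-15 + 2*A^-19 - A^-23
Normalise by the writhe: (-A^3)^(-w) = (-A^3)^(-7) = -A^-21, so f(A) = -A^-21 * <K> = A^-12 + 2*A^-20 - 2*A^-24 + 2*A^-28 - 3*A^-32 + 2*A^-36 - 2*A^-40 + A^-44.
Substitute A = t^(-1/4), i.e. A^e → t^(-e/4): V(t) = t^11 - 2*t^10 + 2*t^9 - 3*t^8 + 2*t^7 - 2*t^6 + 2*t^5 + t^3

Answer: t^11 - 2*t^10 + 2*t^9 - 3*t^8 + 2*t^7 - 2*t^6 + 2*t^5 + t^3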